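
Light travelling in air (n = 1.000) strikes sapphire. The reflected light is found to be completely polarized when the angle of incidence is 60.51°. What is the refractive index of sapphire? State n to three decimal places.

Brewster's law: tan θ_B = n₂/n₁ (light incident in air, refracted into sapphire).
n₂ = n₁ tan θ_B = 1.000 × tan 60.51° = 1.768.

n ≈ 1.768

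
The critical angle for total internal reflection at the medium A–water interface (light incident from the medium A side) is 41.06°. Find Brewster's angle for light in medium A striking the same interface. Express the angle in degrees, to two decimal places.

sin θ_c = n₂/n₁, so n₂/n₁ = sin 41.06° = 0.6568.
Brewster: tan θ_B = n₂/n₁ = 0.6568.
θ_B = arctan(0.6568) = 33.30°.

θ_B ≈ 33.30°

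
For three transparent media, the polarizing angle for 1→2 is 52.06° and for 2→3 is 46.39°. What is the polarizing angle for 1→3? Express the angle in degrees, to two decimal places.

θ_B ≈ 53.40°

n₂/n₁ = tan 52.06° = 1.2827 and n₃/n₂ = tan 46.39° = 1.0497.
Multiplying, n₃/n₁ = 1.2827 × 1.0497 = 1.3465, and θ_B(1→3) = arctan 1.3465 = 53.40°.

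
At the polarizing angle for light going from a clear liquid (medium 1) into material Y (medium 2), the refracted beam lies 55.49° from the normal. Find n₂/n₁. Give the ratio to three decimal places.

At Brewster incidence θ_B = 90° − θ_t = 90° − 55.49° = 34.51°.
Then n₂/n₁ = tan θ_B = tan 34.51° = 0.688.

n₂/n₁ ≈ 0.688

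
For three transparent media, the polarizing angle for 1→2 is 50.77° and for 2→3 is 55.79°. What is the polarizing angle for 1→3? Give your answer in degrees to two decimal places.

θ_B ≈ 60.97°

tan θ_B(1→2) = n₂/n₁ = tan 50.77° = 1.2248.
tan θ_B(2→3) = n₃/n₂ = tan 55.79° = 1.4709.
So n₃/n₁ = (n₂/n₁)(n₃/n₂) = 1.2248 × 1.4709 = 1.8016.
θ_B(1→3) = arctan(1.8016) = 60.97°.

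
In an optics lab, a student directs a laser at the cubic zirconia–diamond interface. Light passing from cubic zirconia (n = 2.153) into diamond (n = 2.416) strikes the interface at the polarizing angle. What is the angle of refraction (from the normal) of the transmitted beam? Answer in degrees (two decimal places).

First find Brewster's angle: tan θ_B = 2.416/2.153 = 1.1222, giving θ_B = 48.29°.
Since θ_B + θ_t = 90° at Brewster incidence, θ_t = 90° − 48.29° = 41.71°.

θ_t ≈ 41.71°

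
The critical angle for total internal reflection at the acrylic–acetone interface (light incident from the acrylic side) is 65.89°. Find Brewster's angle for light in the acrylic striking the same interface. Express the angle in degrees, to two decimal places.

n₂/n₁ = sin θ_c = sin 65.89° = 0.9128.
tan θ_B equals the same ratio, so θ_B = arctan(0.9128) = 42.39°.

θ_B ≈ 42.39°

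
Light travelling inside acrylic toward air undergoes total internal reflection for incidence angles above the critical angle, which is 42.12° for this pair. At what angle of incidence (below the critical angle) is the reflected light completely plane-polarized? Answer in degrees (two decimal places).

θ_B ≈ 33.85°

At the critical angle sin θ_c = n₂/n₁, giving n₂/n₁ = sin 42.12° = 0.6707.
Then tan θ_B = n₂/n₁ = 0.6707, so θ_B = arctan 0.6707 = 33.85°.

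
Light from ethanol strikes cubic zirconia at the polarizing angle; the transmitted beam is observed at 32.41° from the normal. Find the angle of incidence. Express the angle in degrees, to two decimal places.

θ_B ≈ 57.59°

At Brewster's angle the reflected and refracted rays are perpendicular, so θ_B + θ_t = 90°.
θ_B = 90° − 32.41° = 57.59°.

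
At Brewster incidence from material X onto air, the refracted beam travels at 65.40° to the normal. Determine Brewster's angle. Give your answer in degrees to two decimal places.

θ_B ≈ 24.60°

At Brewster's angle the reflected and refracted rays are perpendicular, so θ_B + θ_t = 90°.
So θ_B = 90° − θ_t = 90° − 65.40° = 24.60°.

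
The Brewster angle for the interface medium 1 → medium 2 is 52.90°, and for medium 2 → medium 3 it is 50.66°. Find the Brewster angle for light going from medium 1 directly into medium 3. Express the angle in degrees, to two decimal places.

n₂/n₁ = tan 52.90° = 1.3222 and n₃/n₂ = tan 50.66° = 1.2200.
n₃/n₁ = 1.6132. Then tan θ_B(1→3) = n₃/n₁, so θ_B(1→3) = arctan(1.6132) = 58.21°.

θ_B ≈ 58.21°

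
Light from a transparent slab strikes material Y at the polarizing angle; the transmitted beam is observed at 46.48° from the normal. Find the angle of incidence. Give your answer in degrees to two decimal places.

θ_B ≈ 43.52°

Since the reflected and refracted rays are at right angles at the polarizing angle, θ_B + θ_t = 90°.
θ_B = 90° − 46.48° = 43.52°.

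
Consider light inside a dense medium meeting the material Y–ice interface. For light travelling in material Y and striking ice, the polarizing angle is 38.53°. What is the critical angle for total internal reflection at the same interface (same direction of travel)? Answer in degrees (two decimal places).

θ_c ≈ 52.78°

From Brewster, n₂/n₁ = tan θ_B = tan 38.53° = 0.7963.
Then sin θ_c = n₂/n₁ = 0.7963, so θ_c = arcsin 0.7963 = 52.78°.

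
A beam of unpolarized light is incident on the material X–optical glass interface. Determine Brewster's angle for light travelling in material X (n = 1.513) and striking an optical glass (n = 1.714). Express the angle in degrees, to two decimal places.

tan θ_B = n₂/n₁ = 1.714/1.513 = 1.1328.
θ_B = arctan(1.1328) = 48.56°.

θ_B ≈ 48.56°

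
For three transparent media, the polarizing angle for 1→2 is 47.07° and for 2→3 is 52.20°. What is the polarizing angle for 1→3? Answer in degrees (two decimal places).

θ_B ≈ 54.19°

n₂/n₁ = tan 47.07° = 1.0750 and n₃/n₂ = tan 52.20° = 1.2892.
Multiplying, n₃/n₁ = 1.0750 × 1.2892 = 1.3859, and θ_B(1→3) = arctan 1.3859 = 54.19°.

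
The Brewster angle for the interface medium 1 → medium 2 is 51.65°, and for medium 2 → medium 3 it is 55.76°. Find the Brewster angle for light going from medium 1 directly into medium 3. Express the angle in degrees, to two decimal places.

θ_B ≈ 61.70°

tan θ_B(1→2) = n₂/n₁ = tan 51.65° = 1.2640.
tan θ_B(2→3) = n₃/n₂ = tan 55.76° = 1.4692.
So n₃/n₁ = (n₂/n₁)(n₃/n₂) = 1.2640 × 1.4692 = 1.8571.
θ_B(1→3) = arctan(1.8571) = 61.70°.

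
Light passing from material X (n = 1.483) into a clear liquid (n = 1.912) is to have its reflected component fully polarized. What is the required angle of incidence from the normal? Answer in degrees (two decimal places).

At Brewster's angle the reflected and refracted rays are perpendicular, which with Snell's law gives tan θ_B = n₂/n₁.
Here n₂/n₁ = 1.912/1.483 = 1.2893, and Brewster's law gives tan θ_B = n₂/n₁.
So θ_B = arctan 1.2893 = 52.20°.

θ_B ≈ 52.20°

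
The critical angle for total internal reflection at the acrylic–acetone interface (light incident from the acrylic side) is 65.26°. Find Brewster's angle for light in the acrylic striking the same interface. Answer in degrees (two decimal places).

At the critical angle sin θ_c = n₂/n₁, giving n₂/n₁ = sin 65.26° = 0.9082.
Then tan θ_B = n₂/n₁ = 0.9082, so θ_B = arctan 0.9082 = 42.25°.

θ_B ≈ 42.25°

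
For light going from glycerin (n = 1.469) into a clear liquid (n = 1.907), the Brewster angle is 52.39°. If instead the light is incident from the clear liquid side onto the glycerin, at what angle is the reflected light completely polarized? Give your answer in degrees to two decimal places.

Reversing the direction swaps n₁ and n₂, so tan θ_B' = 1/tan θ_B and θ_B' = 90° − θ_B.
Hence θ_B' = 90° − 52.39° = 37.61°.

θ_B' ≈ 37.61°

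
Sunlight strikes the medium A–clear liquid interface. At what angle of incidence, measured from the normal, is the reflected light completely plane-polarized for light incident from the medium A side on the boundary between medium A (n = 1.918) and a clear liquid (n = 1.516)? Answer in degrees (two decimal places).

θ_B ≈ 38.32°

Brewster's condition: tan θ_B = n₂/n₁ = 1.516/1.918 = 0.7904.
θ_B = arctan(0.7904) = 38.32°.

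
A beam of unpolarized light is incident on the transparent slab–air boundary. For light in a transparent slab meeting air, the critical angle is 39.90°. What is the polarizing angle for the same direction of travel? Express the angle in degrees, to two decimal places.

θ_B ≈ 32.68°

sin θ_c = n₂/n₁, so n₂/n₁ = sin 39.90° = 0.6414.
Brewster: tan θ_B = n₂/n₁ = 0.6414.
θ_B = arctan(0.6414) = 32.68°.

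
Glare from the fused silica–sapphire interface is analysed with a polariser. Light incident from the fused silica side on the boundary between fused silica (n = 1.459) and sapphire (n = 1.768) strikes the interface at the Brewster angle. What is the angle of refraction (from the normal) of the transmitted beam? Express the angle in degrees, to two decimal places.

θ_B = arctan(n₂/n₁) = arctan(1.768/1.459) = 50.47°.
The refracted ray is perpendicular to the reflected ray, so θ_t = 90° − θ_B = 39.53°.

θ_t ≈ 39.53°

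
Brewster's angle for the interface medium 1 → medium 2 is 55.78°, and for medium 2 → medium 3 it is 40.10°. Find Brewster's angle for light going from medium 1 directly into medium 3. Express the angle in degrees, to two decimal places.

θ_B ≈ 51.07°

n₂/n₁ = tan 55.78° = 1.4704 and n₃/n₂ = tan 40.10° = 0.8421.
Multiplying, n₃/n₁ = 1.4704 × 0.8421 = 1.2382, and θ_B(1→3) = arctan 1.2382 = 51.07°.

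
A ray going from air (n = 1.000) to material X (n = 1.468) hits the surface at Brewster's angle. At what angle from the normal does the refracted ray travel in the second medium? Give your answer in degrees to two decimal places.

θ_B = arctan(n₂/n₁) = arctan(1.468/1.000) = 55.74°.
At Brewster's angle the reflected and refracted rays are perpendicular, so θ_t = 90° − θ_B = 90° − 55.74° = 34.26°.

θ_t ≈ 34.26°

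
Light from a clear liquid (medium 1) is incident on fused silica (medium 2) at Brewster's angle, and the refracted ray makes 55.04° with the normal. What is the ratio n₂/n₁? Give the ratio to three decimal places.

θ_B + θ_t = 90°, so θ_B = 90° − 55.04° = 34.96°.
tan θ_B = n₂/n₁, so n₂/n₁ = tan 34.96° = 0.699.

n₂/n₁ ≈ 0.699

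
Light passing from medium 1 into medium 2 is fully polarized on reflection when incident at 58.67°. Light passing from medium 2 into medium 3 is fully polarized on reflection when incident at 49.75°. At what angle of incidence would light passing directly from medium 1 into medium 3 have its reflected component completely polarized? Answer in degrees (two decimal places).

θ_B ≈ 62.74°

Each Brewster angle gives a ratio: n₂/n₁ = tan 58.67° = 1.6428, n₃/n₂ = tan 49.75° = 1.1812.
So n₃/n₁ = (n₂/n₁)(n₃/n₂) = 1.6428 × 1.1812 = 1.9405.
θ_B(1→3) = arctan(1.9405) = 62.74°.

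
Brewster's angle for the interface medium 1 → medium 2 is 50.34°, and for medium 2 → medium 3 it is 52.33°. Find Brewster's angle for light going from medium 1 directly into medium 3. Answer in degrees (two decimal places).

θ_B ≈ 57.38°

Each Brewster angle gives a ratio: n₂/n₁ = tan 50.34° = 1.2062, n₃/n₂ = tan 52.33° = 1.2952.
n₃/n₁ = 1.5624. Then tan θ_B(1→3) = n₃/n₁, so θ_B(1→3) = arctan(1.5624) = 57.38°.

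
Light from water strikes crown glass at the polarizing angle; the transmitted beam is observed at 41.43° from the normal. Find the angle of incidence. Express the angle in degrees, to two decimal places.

Since the reflected and refracted rays are at right angles at the polarizing angle, θ_B + θ_t = 90°.
So θ_B = 90° − θ_t = 90° − 41.43° = 48.57°.

θ_B ≈ 48.57°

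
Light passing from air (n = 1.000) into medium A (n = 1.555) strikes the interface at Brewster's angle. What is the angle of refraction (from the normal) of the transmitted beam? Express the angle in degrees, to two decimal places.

First find Brewster's angle: tan θ_B = 1.555/1.000 = 1.5550, giving θ_B = 57.26°.
The refracted ray is perpendicular to the reflected ray, so θ_t = 90° − θ_B = 32.74°.

θ_t ≈ 32.74°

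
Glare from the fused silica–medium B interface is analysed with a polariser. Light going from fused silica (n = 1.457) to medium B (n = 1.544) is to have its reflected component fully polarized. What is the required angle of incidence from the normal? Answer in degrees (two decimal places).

θ_B ≈ 46.66°

Here n₂/n₁ = 1.544/1.457 = 1.0597, and Brewster's law gives tan θ_B = n₂/n₁. Taking the arctangent, θ_B = 46.66°.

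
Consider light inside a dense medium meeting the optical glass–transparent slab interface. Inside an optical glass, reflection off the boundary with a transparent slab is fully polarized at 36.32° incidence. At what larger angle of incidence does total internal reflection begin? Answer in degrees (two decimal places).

θ_c ≈ 47.32°

n₂/n₁ = tan 36.32° = 0.7351; the critical angle satisfies sin θ_c = n₂/n₁.
θ_c = arcsin(0.7351) = 47.32°.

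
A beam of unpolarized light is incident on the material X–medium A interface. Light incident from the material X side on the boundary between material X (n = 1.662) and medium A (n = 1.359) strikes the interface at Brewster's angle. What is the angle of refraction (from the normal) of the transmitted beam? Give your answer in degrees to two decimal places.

θ_t ≈ 50.73°

First find Brewster's angle: tan θ_B = 1.359/1.662 = 0.8177, giving θ_B = 39.27°.
At Brewster's angle the reflected and refracted rays are perpendicular, so θ_t = 90° − θ_B = 90° − 39.27° = 50.73°.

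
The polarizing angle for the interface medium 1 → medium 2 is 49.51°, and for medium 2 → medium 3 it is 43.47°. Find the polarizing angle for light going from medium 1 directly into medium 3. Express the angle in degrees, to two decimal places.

tan θ_B(1→2) = n₂/n₁ = tan 49.51° = 1.1713.
tan θ_B(2→3) = n₃/n₂ = tan 43.47° = 0.9480.
Multiplying, n₃/n₁ = 1.1713 × 0.9480 = 1.1103, and θ_B(1→3) = arctan 1.1103 = 47.99°.

θ_B ≈ 47.99°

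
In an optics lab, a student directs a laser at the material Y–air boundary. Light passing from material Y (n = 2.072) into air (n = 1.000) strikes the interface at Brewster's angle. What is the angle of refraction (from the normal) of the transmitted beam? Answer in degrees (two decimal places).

tan θ_B = n₂/n₁ = 1.000/2.072 = 0.4826, so θ_B = 25.76°.
At Brewster's angle the reflected and refracted rays are perpendicular, so θ_t = 90° − θ_B = 90° − 25.76° = 64.24°.

θ_t ≈ 64.24°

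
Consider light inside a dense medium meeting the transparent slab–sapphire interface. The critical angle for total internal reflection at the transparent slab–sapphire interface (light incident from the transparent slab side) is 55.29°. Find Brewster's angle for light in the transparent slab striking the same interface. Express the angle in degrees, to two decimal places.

θ_B ≈ 39.42°

n₂/n₁ = sin θ_c = sin 55.29° = 0.8220.
tan θ_B equals the same ratio, so θ_B = arctan(0.8220) = 39.42°.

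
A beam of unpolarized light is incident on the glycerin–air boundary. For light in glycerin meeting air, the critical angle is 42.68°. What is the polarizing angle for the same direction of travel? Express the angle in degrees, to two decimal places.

sin θ_c = n₂/n₁, so n₂/n₁ = sin 42.68° = 0.6779.
Brewster: tan θ_B = n₂/n₁ = 0.6779.
θ_B = arctan(0.6779) = 34.13°.

θ_B ≈ 34.13°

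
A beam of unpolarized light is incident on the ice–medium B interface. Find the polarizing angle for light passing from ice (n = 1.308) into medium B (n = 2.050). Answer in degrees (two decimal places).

The reflected p-component vanishes when tan θ_B = n₂/n₁.
tan θ_B = n₂/n₁ = 2.050/1.308 = 1.5673.
θ_B = arctan(1.5673) = 57.46°.

θ_B ≈ 57.46°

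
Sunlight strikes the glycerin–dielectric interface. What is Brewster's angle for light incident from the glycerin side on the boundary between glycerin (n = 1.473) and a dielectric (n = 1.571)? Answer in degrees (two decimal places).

tan θ_B = n₂/n₁ = 1.571/1.473 = 1.0665.
θ_B = arctan(1.0665) = 46.84°.

θ_B ≈ 46.84°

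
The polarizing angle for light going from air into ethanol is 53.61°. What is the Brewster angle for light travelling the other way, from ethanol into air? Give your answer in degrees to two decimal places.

The two Brewster angles are complementary: θ_B' = 90° − θ_B = 90° − 53.61° = 36.39°.

θ_B' ≈ 36.39°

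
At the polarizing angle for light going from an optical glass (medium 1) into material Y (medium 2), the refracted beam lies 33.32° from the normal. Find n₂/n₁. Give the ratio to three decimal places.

At Brewster incidence θ_B = 90° − θ_t = 90° − 33.32° = 56.68°.
Then n₂/n₁ = tan θ_B = tan 56.68° = 1.521.

n₂/n₁ ≈ 1.521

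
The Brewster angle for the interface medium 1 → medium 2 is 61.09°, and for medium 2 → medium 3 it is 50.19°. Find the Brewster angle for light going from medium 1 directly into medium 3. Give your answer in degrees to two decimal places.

θ_B ≈ 65.28°

tan θ_B(1→2) = n₂/n₁ = tan 61.09° = 1.8107.
tan θ_B(2→3) = n₃/n₂ = tan 50.19° = 1.1998.
n₃/n₁ = 2.1726. Then tan θ_B(1→3) = n₃/n₁, so θ_B(1→3) = arctan(2.1726) = 65.28°.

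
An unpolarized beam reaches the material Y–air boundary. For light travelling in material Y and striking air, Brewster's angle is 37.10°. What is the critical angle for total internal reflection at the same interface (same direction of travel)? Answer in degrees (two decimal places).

tan θ_B = n₂/n₁ = tan 37.10° = 0.7563.
Total internal reflection: sin θ_c = n₂/n₁ = 0.7563.
θ_c = arcsin(0.7563) = 49.14°.

θ_c ≈ 49.14°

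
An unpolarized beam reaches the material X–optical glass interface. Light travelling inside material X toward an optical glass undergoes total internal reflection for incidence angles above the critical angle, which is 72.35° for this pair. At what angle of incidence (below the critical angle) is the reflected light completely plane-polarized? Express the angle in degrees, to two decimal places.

θ_B ≈ 43.62°

sin θ_c = n₂/n₁, so n₂/n₁ = sin 72.35° = 0.9529.
Brewster: tan θ_B = n₂/n₁ = 0.9529.
θ_B = arctan(0.9529) = 43.62°.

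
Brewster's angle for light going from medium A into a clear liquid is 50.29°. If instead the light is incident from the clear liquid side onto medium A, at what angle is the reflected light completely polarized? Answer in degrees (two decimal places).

Reversing the direction swaps n₁ and n₂, so tan θ_B' = 1/tan θ_B and θ_B' = 90° − θ_B.
Hence θ_B' = 90° − 50.29° = 39.71°.

θ_B' ≈ 39.71°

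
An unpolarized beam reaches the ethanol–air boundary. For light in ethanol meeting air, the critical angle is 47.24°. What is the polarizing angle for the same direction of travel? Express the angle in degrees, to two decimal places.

n₂/n₁ = sin θ_c = sin 47.24° = 0.7342.
tan θ_B equals the same ratio, so θ_B = arctan(0.7342) = 36.29°.

θ_B ≈ 36.29°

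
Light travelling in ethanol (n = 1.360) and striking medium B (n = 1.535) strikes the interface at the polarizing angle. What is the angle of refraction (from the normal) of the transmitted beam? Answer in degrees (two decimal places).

θ_B = arctan(n₂/n₁) = arctan(1.535/1.360) = 48.46°.
Since θ_B + θ_t = 90° at Brewster incidence, θ_t = 90° − 48.46° = 41.54°.

θ_t ≈ 41.54°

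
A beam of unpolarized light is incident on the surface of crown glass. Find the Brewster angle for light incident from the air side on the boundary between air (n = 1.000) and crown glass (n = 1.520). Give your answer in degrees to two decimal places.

Here n₂/n₁ = 1.520/1.000 = 1.5200, and Brewster's law gives tan θ_B = n₂/n₁.
So θ_B = arctan 1.5200 = 56.66°.

θ_B ≈ 56.66°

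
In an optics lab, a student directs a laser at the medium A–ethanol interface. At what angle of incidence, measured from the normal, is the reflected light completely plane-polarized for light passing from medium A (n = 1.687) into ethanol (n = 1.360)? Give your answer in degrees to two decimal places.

At Brewster's angle the reflected and refracted rays are perpendicular, which with Snell's law gives tan θ_B = n₂/n₁.
tan θ_B = n₂/n₁ = 1.360/1.687 = 0.8062. Taking the arctangent, θ_B = 38.87°.

θ_B ≈ 38.87°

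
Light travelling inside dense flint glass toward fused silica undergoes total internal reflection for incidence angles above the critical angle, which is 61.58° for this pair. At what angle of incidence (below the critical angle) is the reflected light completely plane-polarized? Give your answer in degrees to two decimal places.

sin θ_c = n₂/n₁, so n₂/n₁ = sin 61.58° = 0.8795.
Brewster: tan θ_B = n₂/n₁ = 0.8795.
θ_B = arctan(0.8795) = 41.33°.

θ_B ≈ 41.33°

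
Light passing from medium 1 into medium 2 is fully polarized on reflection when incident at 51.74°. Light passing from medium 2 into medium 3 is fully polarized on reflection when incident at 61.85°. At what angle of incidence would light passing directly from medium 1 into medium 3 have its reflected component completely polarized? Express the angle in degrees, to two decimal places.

θ_B ≈ 67.12°

n₂/n₁ = tan 51.74° = 1.2680 and n₃/n₂ = tan 61.85° = 1.8689.
n₃/n₁ = 2.3698. Then tan θ_B(1→3) = n₃/n₁, so θ_B(1→3) = arctan(2.3698) = 67.12°.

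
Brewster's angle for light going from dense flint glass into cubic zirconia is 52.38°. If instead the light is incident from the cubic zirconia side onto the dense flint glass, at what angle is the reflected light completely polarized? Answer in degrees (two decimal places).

θ_B' ≈ 37.62°

Reversing the direction swaps n₁ and n₂, so tan θ_B' = 1/tan θ_B and θ_B' = 90° − θ_B.
Hence θ_B' = 90° − 52.38° = 37.62°.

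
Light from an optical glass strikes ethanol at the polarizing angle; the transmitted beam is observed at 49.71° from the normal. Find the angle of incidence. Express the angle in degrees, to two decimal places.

At Brewster's angle the reflected and refracted rays are perpendicular, so θ_B + θ_t = 90°.
θ_B = 90° − 49.71° = 40.29°.

θ_B ≈ 40.29°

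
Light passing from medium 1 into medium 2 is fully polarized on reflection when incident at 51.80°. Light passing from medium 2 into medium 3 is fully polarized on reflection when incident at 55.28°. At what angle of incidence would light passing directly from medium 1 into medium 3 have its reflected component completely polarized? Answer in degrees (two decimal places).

θ_B ≈ 61.40°

tan θ_B(1→2) = n₂/n₁ = tan 51.80° = 1.2708.
tan θ_B(2→3) = n₃/n₂ = tan 55.28° = 1.4431.
Multiplying, n₃/n₁ = 1.2708 × 1.4431 = 1.8339, and θ_B(1→3) = arctan 1.8339 = 61.40°.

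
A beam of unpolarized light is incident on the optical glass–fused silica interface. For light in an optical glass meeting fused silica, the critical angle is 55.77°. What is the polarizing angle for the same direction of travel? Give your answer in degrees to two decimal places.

n₂/n₁ = sin θ_c = sin 55.77° = 0.8268.
tan θ_B equals the same ratio, so θ_B = arctan(0.8268) = 39.58°.

θ_B ≈ 39.58°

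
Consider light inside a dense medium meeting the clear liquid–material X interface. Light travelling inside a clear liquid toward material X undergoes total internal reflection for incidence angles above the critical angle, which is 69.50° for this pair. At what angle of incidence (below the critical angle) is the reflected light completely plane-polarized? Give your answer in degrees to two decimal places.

θ_B ≈ 43.13°

At the critical angle sin θ_c = n₂/n₁, giving n₂/n₁ = sin 69.50° = 0.9367.
Then tan θ_B = n₂/n₁ = 0.9367, so θ_B = arctan 0.9367 = 43.13°.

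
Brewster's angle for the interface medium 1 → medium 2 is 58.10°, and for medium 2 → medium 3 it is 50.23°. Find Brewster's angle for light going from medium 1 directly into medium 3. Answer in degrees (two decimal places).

θ_B ≈ 62.61°

tan θ_B(1→2) = n₂/n₁ = tan 58.10° = 1.6066.
tan θ_B(2→3) = n₃/n₂ = tan 50.23° = 1.2015.
So n₃/n₁ = (n₂/n₁)(n₃/n₂) = 1.6066 × 1.2015 = 1.9303.
θ_B(1→3) = arctan(1.9303) = 62.61°.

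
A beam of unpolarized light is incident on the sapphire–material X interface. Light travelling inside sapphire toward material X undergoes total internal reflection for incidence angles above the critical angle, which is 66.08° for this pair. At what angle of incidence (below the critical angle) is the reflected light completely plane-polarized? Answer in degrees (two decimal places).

n₂/n₁ = sin θ_c = sin 66.08° = 0.9141.
tan θ_B equals the same ratio, so θ_B = arctan(0.9141) = 42.43°.

θ_B ≈ 42.43°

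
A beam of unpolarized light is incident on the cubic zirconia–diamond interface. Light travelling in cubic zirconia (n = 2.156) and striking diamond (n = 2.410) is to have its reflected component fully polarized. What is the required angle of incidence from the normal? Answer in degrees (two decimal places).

tan θ_B = n₂/n₁ = 2.410/2.156 = 1.1178.
So θ_B = arctan 1.1178 = 48.18°.

θ_B ≈ 48.18°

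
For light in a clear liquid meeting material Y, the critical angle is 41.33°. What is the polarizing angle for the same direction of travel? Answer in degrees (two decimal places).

θ_B ≈ 33.44°

n₂/n₁ = sin θ_c = sin 41.33° = 0.6604.
tan θ_B equals the same ratio, so θ_B = arctan(0.6604) = 33.44°.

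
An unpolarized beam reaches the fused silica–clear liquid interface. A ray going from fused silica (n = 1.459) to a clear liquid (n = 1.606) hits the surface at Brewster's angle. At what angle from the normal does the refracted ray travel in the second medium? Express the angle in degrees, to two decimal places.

θ_B = arctan(n₂/n₁) = arctan(1.606/1.459) = 47.75°.
Since θ_B + θ_t = 90° at Brewster incidence, θ_t = 90° − 47.75° = 42.25°.

θ_t ≈ 42.25°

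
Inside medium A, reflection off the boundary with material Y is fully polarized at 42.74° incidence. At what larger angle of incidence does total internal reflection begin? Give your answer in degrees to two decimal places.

θ_c ≈ 67.53°

From Brewster, n₂/n₁ = tan θ_B = tan 42.74° = 0.9241.
Then sin θ_c = n₂/n₁ = 0.9241, so θ_c = arcsin 0.9241 = 67.53°.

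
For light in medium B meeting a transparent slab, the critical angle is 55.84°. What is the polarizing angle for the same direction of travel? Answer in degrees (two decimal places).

θ_B ≈ 39.61°

n₂/n₁ = sin θ_c = sin 55.84° = 0.8275.
tan θ_B equals the same ratio, so θ_B = arctan(0.8275) = 39.61°.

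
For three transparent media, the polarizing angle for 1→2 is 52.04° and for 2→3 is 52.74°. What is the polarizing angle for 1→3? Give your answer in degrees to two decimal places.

θ_B ≈ 59.31°

Each Brewster angle gives a ratio: n₂/n₁ = tan 52.04° = 1.2818, n₃/n₂ = tan 52.74° = 1.3146.
So n₃/n₁ = (n₂/n₁)(n₃/n₂) = 1.2818 × 1.3146 = 1.6850.
θ_B(1→3) = arctan(1.6850) = 59.31°.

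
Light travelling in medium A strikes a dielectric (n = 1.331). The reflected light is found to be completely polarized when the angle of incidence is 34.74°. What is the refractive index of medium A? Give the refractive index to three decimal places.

Brewster's law: tan θ_B = n₂/n₁ (light incident in medium A, refracted into a dielectric).
n₁ = n₂ / tan θ_B = 1.331 / tan 34.74° = 1.919.

n ≈ 1.919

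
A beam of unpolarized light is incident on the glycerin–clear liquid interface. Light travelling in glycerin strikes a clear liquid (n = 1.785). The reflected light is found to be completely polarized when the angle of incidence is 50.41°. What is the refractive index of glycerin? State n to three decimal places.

n ≈ 1.476

Full polarization of the reflected beam means tan θ_B = n₂/n₁, where n₁ is the incident medium (glycerin).
n₁ = n₂ / tan θ_B = 1.785 / tan 50.41° = 1.476.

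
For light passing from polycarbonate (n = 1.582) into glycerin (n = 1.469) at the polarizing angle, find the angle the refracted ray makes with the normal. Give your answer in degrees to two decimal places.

θ_t ≈ 47.12°

tan θ_B = n₂/n₁ = 1.469/1.582 = 0.9286, so θ_B = 42.88°.
Since θ_B + θ_t = 90° at Brewster incidence, θ_t = 90° − 42.88° = 47.12°.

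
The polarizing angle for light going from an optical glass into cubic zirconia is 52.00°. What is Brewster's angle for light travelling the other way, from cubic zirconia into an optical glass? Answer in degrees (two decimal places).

θ_B' ≈ 38.00°

tan θ_B' = n₁/n₂ = 1/tan θ_B, so θ_B' = 90° − θ_B.
θ_B' = 90° − 52.00° = 38.00°.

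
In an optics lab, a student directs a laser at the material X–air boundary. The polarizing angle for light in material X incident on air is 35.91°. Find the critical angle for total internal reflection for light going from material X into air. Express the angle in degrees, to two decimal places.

n₂/n₁ = tan 35.91° = 0.7241; the critical angle satisfies sin θ_c = n₂/n₁.
θ_c = arcsin(0.7241) = 46.40°.

θ_c ≈ 46.40°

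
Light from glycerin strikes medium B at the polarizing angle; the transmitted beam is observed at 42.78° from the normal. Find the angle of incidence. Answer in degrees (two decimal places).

At Brewster's angle the reflected and refracted rays are perpendicular, so θ_B + θ_t = 90°.
So θ_B = 90° − θ_t = 90° − 42.78° = 47.22°.

θ_B ≈ 47.22°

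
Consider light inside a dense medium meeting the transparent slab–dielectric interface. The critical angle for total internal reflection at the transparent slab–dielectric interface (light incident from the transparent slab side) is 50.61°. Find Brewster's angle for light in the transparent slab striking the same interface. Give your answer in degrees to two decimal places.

θ_B ≈ 37.70°

At the critical angle sin θ_c = n₂/n₁, giving n₂/n₁ = sin 50.61° = 0.7728.
Then tan θ_B = n₂/n₁ = 0.7728, so θ_B = arctan 0.7728 = 37.70°.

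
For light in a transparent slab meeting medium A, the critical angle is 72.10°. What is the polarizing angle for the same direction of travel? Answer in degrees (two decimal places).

n₂/n₁ = sin θ_c = sin 72.10° = 0.9516.
tan θ_B equals the same ratio, so θ_B = arctan(0.9516) = 43.58°.

θ_B ≈ 43.58°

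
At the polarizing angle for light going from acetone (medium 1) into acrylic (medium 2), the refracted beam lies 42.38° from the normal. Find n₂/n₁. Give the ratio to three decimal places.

At Brewster incidence θ_B = 90° − θ_t = 90° − 42.38° = 47.62°.
Then n₂/n₁ = tan θ_B = tan 47.62° = 1.096.

n₂/n₁ ≈ 1.096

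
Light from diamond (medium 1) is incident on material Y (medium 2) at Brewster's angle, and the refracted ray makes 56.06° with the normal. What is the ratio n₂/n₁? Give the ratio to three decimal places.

θ_B + θ_t = 90°, so θ_B = 90° − 56.06° = 33.94°.
tan θ_B = n₂/n₁, so n₂/n₁ = tan 33.94° = 0.673.

n₂/n₁ ≈ 0.673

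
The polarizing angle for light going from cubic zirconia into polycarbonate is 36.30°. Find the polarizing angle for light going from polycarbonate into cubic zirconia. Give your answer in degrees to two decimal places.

θ_B' ≈ 53.70°

tan θ_B' = n₁/n₂ = 1/tan θ_B, so θ_B' = 90° − θ_B.
θ_B' = 90° − 36.30° = 53.70°.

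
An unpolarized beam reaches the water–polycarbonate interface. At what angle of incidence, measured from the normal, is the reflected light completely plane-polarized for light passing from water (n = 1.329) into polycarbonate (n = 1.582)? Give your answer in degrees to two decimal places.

Here n₂/n₁ = 1.582/1.329 = 1.1904, and Brewster's law gives tan θ_B = n₂/n₁. Taking the arctangent, θ_B = 49.97°.

θ_B ≈ 49.97°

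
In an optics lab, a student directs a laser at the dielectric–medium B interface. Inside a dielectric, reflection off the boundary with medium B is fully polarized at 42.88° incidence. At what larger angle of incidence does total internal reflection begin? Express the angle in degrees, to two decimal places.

From Brewster, n₂/n₁ = tan θ_B = tan 42.88° = 0.9286.
Then sin θ_c = n₂/n₁ = 0.9286, so θ_c = arcsin 0.9286 = 68.22°.

θ_c ≈ 68.22°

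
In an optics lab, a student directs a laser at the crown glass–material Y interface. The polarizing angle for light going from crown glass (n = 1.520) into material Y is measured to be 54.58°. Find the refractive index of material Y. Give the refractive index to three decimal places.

At the polarizing angle, tan θ_B = n₂/n₁ with n₁ on the incident side (crown glass) and n₂ on the transmitted side (material Y).
n₂ = n₁ tan θ_B = 1.520 × tan 54.58° = 2.137.

n ≈ 2.137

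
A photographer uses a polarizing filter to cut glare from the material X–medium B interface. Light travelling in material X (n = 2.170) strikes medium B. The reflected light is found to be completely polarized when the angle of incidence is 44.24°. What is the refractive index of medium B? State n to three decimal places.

n ≈ 2.113

At Brewster's angle, tan θ_B = n₂/n₁ with n₁ on the incident side (material X) and n₂ on the transmitted side (medium B).
n₂ = n₁ tan θ_B = 2.170 × tan 44.24° = 2.113.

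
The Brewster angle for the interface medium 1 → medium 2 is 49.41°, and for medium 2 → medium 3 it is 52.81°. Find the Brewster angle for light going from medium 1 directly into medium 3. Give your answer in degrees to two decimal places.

θ_B ≈ 56.97°

n₂/n₁ = tan 49.41° = 1.1671 and n₃/n₂ = tan 52.81° = 1.3179.
So n₃/n₁ = (n₂/n₁)(n₃/n₂) = 1.1671 × 1.3179 = 1.5382.
θ_B(1→3) = arctan(1.5382) = 56.97°.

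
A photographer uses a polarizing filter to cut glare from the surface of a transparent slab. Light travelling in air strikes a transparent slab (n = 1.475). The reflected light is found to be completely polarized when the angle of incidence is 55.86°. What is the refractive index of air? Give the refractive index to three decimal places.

n ≈ 1.000

Full polarization of the reflected beam means tan θ_B = n₂/n₁, where n₁ is the incident medium (air).
n₁ = n₂ / tan θ_B = 1.475 / tan 55.86° = 1.000.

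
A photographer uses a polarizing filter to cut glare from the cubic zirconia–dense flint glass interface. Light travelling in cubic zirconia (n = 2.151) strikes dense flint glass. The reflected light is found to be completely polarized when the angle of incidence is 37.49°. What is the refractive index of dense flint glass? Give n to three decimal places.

n ≈ 1.650

At the polarizing angle, tan θ_B = n₂/n₁ with n₁ on the incident side (cubic zirconia) and n₂ on the transmitted side (dense flint glass).
n₂ = n₁ tan θ_B = 2.151 × tan 37.49° = 1.650.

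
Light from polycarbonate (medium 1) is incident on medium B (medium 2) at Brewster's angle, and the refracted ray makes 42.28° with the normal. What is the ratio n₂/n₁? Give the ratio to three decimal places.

n₂/n₁ ≈ 1.100

θ_B + θ_t = 90°, so θ_B = 90° − 42.28° = 47.72°.
tan θ_B = n₂/n₁, so n₂/n₁ = tan 47.72° = 1.100.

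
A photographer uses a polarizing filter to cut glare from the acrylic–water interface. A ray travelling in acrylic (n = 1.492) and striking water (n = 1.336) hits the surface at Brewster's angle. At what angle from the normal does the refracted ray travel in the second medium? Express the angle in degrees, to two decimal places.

First find Brewster's angle: tan θ_B = 1.336/1.492 = 0.8954, giving θ_B = 41.84°.
Since θ_B + θ_t = 90° at Brewster incidence, θ_t = 90° − 41.84° = 48.16°.

θ_t ≈ 48.16°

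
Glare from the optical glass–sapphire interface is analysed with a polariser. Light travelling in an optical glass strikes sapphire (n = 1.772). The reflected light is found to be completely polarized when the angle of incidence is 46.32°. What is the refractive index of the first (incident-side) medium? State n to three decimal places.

Brewster's law: tan θ_B = n₂/n₁ (light incident in an optical glass, refracted into sapphire).
n₁ = n₂ / tan θ_B = 1.772 / tan 46.32° = 1.692.

n ≈ 1.692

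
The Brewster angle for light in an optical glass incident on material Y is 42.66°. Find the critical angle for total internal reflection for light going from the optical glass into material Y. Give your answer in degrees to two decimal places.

θ_c ≈ 67.14°

n₂/n₁ = tan 42.66° = 0.9215; the critical angle satisfies sin θ_c = n₂/n₁.
θ_c = arcsin(0.9215) = 67.14°.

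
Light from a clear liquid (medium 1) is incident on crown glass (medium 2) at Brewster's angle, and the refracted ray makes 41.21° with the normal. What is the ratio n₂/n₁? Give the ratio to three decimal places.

At Brewster incidence θ_B = 90° − θ_t = 90° − 41.21° = 48.79°.
tan θ_B = n₂/n₁, so n₂/n₁ = tan 48.79° = 1.142.

n₂/n₁ ≈ 1.142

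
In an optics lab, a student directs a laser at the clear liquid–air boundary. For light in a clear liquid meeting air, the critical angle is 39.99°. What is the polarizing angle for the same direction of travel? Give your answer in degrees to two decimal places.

At the critical angle sin θ_c = n₂/n₁, giving n₂/n₁ = sin 39.99° = 0.6427.
Then tan θ_B = n₂/n₁ = 0.6427, so θ_B = arctan 0.6427 = 32.73°.

θ_B ≈ 32.73°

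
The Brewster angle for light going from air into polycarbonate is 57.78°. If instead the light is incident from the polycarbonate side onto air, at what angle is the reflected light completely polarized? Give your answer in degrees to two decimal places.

θ_B' ≈ 32.22°

tan θ_B' = n₁/n₂ = 1/tan θ_B, so θ_B' = 90° − θ_B.
θ_B' = 90° − 57.78° = 32.22°.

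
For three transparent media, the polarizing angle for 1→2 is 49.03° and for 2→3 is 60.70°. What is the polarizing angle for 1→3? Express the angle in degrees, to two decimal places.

tan θ_B(1→2) = n₂/n₁ = tan 49.03° = 1.1516.
tan θ_B(2→3) = n₃/n₂ = tan 60.70° = 1.7820.
n₃/n₁ = 2.0521. Then tan θ_B(1→3) = n₃/n₁, so θ_B(1→3) = arctan(2.0521) = 64.02°.

θ_B ≈ 64.02°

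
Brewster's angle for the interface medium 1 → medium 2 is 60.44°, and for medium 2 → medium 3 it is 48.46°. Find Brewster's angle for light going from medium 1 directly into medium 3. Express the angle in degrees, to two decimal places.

n₂/n₁ = tan 60.44° = 1.7632 and n₃/n₂ = tan 48.46° = 1.1287.
Multiplying, n₃/n₁ = 1.7632 × 1.1287 = 1.9901, and θ_B(1→3) = arctan 1.9901 = 63.32°.

θ_B ≈ 63.32°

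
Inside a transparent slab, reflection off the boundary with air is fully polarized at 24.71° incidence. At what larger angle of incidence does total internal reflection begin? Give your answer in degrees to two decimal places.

θ_c ≈ 27.40°

From Brewster, n₂/n₁ = tan θ_B = tan 24.71° = 0.4602.
Then sin θ_c = n₂/n₁ = 0.4602, so θ_c = arcsin 0.4602 = 27.40°.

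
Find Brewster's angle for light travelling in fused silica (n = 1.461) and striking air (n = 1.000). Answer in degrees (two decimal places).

θ_B ≈ 34.39°

Here n₂/n₁ = 1.000/1.461 = 0.6845, and Brewster's law gives tan θ_B = n₂/n₁. Taking the arctangent, θ_B = 34.39°.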